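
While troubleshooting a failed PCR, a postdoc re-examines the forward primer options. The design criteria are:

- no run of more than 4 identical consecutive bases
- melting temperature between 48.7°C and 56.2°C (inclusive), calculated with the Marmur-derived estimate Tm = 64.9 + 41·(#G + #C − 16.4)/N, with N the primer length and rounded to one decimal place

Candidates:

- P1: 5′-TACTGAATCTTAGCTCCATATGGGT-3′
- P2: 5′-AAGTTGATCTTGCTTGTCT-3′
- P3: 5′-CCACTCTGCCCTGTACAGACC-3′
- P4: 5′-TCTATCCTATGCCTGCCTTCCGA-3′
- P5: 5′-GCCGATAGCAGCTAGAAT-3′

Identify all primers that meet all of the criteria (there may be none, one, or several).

P1 (25 nt, A=6 T=9 G=5 C=5): longest run = 3 ✓; Tm = 64.9 + 41·(10 − 16.4)/25 = 54.4°C ✓ — passes.
P2 (19 nt, A=3 T=9 G=4 C=3): longest run = 2 ✓; Tm = 64.9 + 41·(7 − 16.4)/19 = 44.6°C, outside 48.7–56.2°C ✗ — fails.
P3 (21 nt, A=4 T=4 G=3 C=10): longest run = 3 ✓; Tm = 64.9 + 41·(13 − 16.4)/21 = 58.3°C, outside 48.7–56.2°C ✗ — fails.
P4 (23 nt, A=3 T=8 G=3 C=9): longest run = 2 ✓; Tm = 64.9 + 41·(12 − 16.4)/23 = 57.1°C, outside 48.7–56.2°C ✗ — fails.
P5 (18 nt, A=6 T=3 G=5 C=4): longest run = 2 ✓; Tm = 64.9 + 41·(9 − 16.4)/18 = 48.0°C, outside 48.7–56.2°C ✗ — fails.

P1 only.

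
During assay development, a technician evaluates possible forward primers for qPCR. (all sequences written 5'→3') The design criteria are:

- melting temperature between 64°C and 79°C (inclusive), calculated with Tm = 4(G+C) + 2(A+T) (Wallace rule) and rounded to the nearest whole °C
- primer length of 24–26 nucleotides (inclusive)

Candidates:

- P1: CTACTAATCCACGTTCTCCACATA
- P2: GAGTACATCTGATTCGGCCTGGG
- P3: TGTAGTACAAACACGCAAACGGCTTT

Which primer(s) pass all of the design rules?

P1 and P3.

P1 (24 nt, A=7 T=7 G=1 C=9): Tm = 2·14 + 4·10 = 68°C ✓; length 24 ✓ — passes.
P2 (23 nt, A=4 T=6 G=8 C=5): Tm = 2·10 + 4·13 = 72°C ✓; length 23, outside 24–26 ✗ — fails.
P3 (26 nt, A=9 T=6 G=5 C=6): Tm = 2·15 + 4·11 = 74°C ✓; length 26 ✓ — passes.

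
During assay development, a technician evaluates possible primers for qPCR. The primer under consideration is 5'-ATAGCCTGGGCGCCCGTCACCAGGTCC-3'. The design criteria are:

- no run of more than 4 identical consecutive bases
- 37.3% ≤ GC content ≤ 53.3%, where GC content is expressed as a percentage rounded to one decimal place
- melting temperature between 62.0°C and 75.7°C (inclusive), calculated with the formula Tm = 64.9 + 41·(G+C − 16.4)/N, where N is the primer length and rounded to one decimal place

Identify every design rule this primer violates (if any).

Fails: GC content.

Base counts: A=4, T=4, G=8, C=11 (length 27).
homopolymer run: longest run = 3 ✓
GC content: GC 19/27 = 70.4%, outside 37.3–53.3% ✗
Tm: Tm = 64.9 + 41·(19 − 16.4)/27 = 68.8°C ✓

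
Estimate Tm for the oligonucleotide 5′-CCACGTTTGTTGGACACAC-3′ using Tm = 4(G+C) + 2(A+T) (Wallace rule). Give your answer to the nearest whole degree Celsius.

58°C

Base counts: A=4, T=5, G=4, C=6 (length 19).
Tm = 2·(4+5) + 4·(4+6) = 2·9 + 4·10 = 18 + 40 = 58°C.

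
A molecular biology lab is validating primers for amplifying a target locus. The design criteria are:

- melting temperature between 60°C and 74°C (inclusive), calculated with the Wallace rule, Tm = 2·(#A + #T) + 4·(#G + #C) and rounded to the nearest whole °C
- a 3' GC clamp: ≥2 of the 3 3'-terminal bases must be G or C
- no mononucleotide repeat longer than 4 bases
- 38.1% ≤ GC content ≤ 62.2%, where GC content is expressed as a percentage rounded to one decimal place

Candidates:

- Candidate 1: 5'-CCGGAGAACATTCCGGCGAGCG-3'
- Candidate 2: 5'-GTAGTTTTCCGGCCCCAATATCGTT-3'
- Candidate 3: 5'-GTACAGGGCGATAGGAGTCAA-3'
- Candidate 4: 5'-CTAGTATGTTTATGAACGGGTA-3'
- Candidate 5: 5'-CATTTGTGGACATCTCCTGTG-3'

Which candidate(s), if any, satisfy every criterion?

Candidate 1 (22 nt, A=5 T=2 G=8 C=7): Tm = 2·7 + 4·15 = 74°C ✓; 3' end GCG has 3 G/C ✓; longest run = 2 ✓; GC 15/22 = 68.2%, outside 38.1–62.2% ✗ — fails.
Candidate 2 (25 nt, A=4 T=9 G=5 C=7): Tm = 2·13 + 4·12 = 74°C ✓; 3' end GTT has 1 G/C, need ≥2 ✗; longest run = 4 ✓; GC 12/25 = 48.0% ✓ — fails.
Candidate 3 (21 nt, A=7 T=3 G=8 C=3): Tm = 2·10 + 4·11 = 64°C ✓; 3' end CAA has 1 G/C, need ≥2 ✗; longest run = 3 ✓; GC 11/21 = 52.4% ✓ — fails.
Candidate 4 (22 nt, A=6 T=8 G=6 C=2): Tm = 2·14 + 4·8 = 60°C ✓; 3' end GTA has 1 G/C, need ≥2 ✗; longest run = 3 ✓; GC 8/22 = 36.4%, outside 38.1–62.2% ✗ — fails.
Candidate 5 (21 nt, A=3 T=8 G=5 C=5): Tm = 2·11 + 4·10 = 62°C ✓; 3' end GTG has 2 G/C ✓; longest run = 3 ✓; GC 10/21 = 47.6% ✓ — passes.

Candidate 5 only.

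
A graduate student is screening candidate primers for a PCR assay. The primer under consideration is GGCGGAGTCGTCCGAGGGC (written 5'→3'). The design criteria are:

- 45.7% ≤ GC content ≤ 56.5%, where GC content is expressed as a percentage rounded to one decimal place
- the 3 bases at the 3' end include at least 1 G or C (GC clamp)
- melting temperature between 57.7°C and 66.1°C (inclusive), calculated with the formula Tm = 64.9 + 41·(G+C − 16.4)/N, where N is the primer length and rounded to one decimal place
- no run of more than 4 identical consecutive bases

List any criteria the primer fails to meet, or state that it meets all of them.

Base counts: A=2, T=2, G=10, C=5 (length 19).
GC content: GC 15/19 = 78.9%, outside 45.7–56.5% ✗
GC clamp: 3' end GGC has 3 G/C ✓
Tm: Tm = 64.9 + 41·(15 − 16.4)/19 = 61.9°C ✓
homopolymer run: longest run = 3 ✓

Fails: GC content.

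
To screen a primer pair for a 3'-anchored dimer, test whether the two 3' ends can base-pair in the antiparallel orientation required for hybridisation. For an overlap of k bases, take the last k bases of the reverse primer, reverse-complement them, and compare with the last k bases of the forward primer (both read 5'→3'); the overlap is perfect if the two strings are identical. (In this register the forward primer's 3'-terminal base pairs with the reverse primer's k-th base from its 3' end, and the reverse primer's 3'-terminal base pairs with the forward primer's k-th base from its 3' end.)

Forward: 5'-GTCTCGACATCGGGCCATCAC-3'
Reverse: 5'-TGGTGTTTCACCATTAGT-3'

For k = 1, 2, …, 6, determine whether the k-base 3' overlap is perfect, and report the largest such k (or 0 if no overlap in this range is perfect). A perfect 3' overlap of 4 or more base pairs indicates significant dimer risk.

Last 6 bases (5'→3') — forward …CATCAC, reverse …ATTAGT.
Reverse complement of the reverse primer's last 6 bases: ACTAAT; its first k bases are the reverse complement of the reverse primer's last k bases, so a perfect k-base overlap needs the forward primer's last k bases to equal them.
Comparing (forward last k vs required): k=1: C vs A ✗; k=2: AC vs AC ✓; k=3: CAC vs ACT ✗; k=4: TCAC vs ACTA ✗; k=5: ATCAC vs ACTAA ✗; k=6: CATCAC vs ACTAAT ✗.
Only k = 2 is perfect, so the longest perfect 3' overlap is 2.

Longest perfect overlap: 2 complementary base pairs; below the dimer-risk threshold (threshold 4).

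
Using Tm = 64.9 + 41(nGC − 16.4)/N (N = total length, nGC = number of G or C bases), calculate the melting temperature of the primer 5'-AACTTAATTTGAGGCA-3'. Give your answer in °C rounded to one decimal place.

Base counts: A=6, T=5, G=3, C=2; G+C = 5, N = 16.
Tm = 64.9 + 41·(5 − 16.4)/16 = 64.9 + -467.40/16 = 35.7°C.

35.7°C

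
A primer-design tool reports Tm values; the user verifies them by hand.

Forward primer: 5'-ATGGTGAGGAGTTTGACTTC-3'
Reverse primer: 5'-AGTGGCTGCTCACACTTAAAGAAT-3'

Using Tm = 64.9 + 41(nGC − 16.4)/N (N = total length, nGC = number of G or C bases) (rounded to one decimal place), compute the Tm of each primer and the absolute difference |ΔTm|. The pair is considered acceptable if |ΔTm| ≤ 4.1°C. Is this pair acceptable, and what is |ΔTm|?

Forward: G+C = 9, N = 20 → Tm = 64.9 + 41·(9 − 16.4)/20 = 49.7°C.
Reverse: G+C = 10, N = 24 → Tm = 64.9 + 41·(10 − 16.4)/24 = 54.0°C.
|ΔTm| = |49.7 − 54.0| = 4.3°C, > 4.1°C.

|ΔTm| = 4.3°C; the pair is not acceptable.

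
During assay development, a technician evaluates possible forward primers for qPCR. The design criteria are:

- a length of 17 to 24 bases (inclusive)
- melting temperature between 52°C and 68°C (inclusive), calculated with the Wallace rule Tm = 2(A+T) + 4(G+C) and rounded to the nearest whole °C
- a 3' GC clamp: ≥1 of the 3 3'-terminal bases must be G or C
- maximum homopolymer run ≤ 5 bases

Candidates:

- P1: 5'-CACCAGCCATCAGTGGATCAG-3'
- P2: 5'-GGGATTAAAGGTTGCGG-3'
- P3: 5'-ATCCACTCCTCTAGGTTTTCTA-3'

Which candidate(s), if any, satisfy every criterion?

P1 (21 nt, A=6 T=3 G=5 C=7): length 21 ✓; Tm = 2·9 + 4·12 = 66°C ✓; 3' end CAG has 2 G/C ✓; longest run = 2 ✓ — passes.
P2 (17 nt, A=4 T=4 G=8 C=1): length 17 ✓; Tm = 2·8 + 4·9 = 52°C ✓; 3' end CGG has 3 G/C ✓; longest run = 3 ✓ — passes.
P3 (22 nt, A=4 T=9 G=2 C=7): length 22 ✓; Tm = 2·13 + 4·9 = 62°C ✓; 3' end CTA has 1 G/C ✓; longest run = 4 ✓ — passes.

P1, P2 and P3.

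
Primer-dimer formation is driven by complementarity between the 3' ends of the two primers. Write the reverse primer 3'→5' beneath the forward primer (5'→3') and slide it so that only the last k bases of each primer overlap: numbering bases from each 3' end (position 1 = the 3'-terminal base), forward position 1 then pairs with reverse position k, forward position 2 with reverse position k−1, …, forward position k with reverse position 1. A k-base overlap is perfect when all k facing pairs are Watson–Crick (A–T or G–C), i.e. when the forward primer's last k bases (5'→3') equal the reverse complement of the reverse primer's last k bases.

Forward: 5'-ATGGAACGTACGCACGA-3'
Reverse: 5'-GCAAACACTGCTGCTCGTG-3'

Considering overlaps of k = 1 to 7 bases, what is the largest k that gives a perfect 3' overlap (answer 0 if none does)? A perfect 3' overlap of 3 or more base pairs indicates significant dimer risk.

Longest perfect overlap: 5 complementary base pairs; significant dimer risk (threshold 3).

Last 7 bases (5'→3') — forward …CGCACGA, reverse …GCTCGTG.
Reverse complement of the reverse primer's last 7 bases: CACGAGC; its first k bases are the reverse complement of the reverse primer's last k bases, so a perfect k-base overlap needs the forward primer's last k bases to equal them.
Comparing (forward last k vs required): k=1: A vs C ✗; k=2: GA vs CA ✗; k=3: CGA vs CAC ✗; k=4: ACGA vs CACG ✗; k=5: CACGA vs CACGA ✓; k=6: GCACGA vs CACGAG ✗; k=7: CGCACGA vs CACGAGC ✗.
Only k = 5 is perfect, so the longest perfect 3' overlap is 5.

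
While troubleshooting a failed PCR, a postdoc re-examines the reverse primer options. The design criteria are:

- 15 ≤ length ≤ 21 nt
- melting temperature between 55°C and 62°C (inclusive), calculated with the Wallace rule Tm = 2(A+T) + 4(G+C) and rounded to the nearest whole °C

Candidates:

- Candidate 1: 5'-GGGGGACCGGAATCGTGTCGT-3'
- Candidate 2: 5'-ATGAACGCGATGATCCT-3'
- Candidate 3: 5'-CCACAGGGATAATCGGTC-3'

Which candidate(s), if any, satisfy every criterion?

Candidate 1 (21 nt, A=3 T=4 G=10 C=4): length 21 ✓; Tm = 2·7 + 4·14 = 70°C, outside 55–62°C ✗ — fails.
Candidate 2 (17 nt, A=5 T=4 G=4 C=4): length 17 ✓; Tm = 2·9 + 4·8 = 50°C, outside 55–62°C ✗ — fails.
Candidate 3 (18 nt, A=5 T=3 G=5 C=5): length 18 ✓; Tm = 2·8 + 4·10 = 56°C ✓ — passes.

Candidate 3 only.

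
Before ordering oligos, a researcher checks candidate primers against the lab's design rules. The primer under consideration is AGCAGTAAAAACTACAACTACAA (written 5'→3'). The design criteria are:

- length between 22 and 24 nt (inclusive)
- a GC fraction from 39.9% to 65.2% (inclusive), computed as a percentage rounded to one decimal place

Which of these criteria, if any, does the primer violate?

Base counts: A=13, T=3, G=2, C=5 (length 23).
length: length 23 ✓
GC content: GC 7/23 = 30.4%, outside 39.9–65.2% ✗

Fails: GC content.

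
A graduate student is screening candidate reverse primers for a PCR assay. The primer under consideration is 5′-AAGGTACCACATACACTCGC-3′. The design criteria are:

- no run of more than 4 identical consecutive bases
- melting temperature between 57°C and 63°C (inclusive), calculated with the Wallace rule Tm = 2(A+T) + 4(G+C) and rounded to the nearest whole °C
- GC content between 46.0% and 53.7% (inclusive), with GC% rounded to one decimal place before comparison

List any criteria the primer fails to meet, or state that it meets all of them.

Base counts: A=7, T=3, G=3, C=7 (length 20).
homopolymer run: longest run = 2 ✓
Tm: Tm = 2·10 + 4·10 = 60°C ✓
GC content: GC 10/20 = 50.0% ✓

Meets all criteria.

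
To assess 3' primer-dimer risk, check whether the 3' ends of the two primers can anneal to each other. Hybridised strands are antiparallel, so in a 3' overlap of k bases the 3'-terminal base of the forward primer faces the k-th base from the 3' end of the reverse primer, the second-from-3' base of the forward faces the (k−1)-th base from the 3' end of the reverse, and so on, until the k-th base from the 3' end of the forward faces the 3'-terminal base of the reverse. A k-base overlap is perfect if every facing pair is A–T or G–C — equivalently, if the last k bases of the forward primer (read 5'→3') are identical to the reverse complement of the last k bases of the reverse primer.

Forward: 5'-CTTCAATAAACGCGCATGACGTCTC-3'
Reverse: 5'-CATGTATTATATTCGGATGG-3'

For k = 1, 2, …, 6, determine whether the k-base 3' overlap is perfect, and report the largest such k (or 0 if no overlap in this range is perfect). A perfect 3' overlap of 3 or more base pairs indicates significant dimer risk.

Last 6 bases (5'→3') — forward …CGTCTC, reverse …GGATGG.
Reverse complement of the reverse primer's last 6 bases: CCATCC; its first k bases are the reverse complement of the reverse primer's last k bases, so a perfect k-base overlap needs the forward primer's last k bases to equal them.
Comparing (forward last k vs required): k=1: C vs C ✓; k=2: TC vs CC ✗; k=3: CTC vs CCA ✗; k=4: TCTC vs CCAT ✗; k=5: GTCTC vs CCATC ✗; k=6: CGTCTC vs CCATCC ✗.
Only k = 1 is perfect, so the longest perfect 3' overlap is 1.

Longest perfect overlap: 1 complementary base pair; below the dimer-risk threshold (threshold 3).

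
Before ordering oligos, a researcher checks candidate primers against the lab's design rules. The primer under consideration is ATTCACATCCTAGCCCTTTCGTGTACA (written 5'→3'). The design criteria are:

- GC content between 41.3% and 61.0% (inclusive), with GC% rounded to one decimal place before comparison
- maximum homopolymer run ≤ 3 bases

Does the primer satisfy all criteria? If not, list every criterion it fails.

Base counts: A=6, T=9, G=3, C=9 (length 27).
GC content: GC 12/27 = 44.4% ✓
homopolymer run: longest run = 3 ✓

Meets all criteria.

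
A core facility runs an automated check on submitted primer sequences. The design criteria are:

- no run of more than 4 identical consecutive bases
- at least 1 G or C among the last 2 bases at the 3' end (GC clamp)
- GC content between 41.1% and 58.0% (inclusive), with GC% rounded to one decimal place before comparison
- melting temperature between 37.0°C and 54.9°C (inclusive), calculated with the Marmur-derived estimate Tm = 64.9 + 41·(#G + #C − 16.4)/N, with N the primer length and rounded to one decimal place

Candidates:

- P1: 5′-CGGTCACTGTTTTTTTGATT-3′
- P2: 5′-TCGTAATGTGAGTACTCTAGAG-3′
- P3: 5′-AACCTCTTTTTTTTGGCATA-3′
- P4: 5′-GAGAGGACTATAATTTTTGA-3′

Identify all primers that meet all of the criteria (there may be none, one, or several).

None of the candidates satisfy all criteria.

P1 (20 nt, A=2 T=11 G=4 C=3): longest run = 7, exceeds 4 ✗; 3' end TT has 0 G/C, need ≥1 ✗; GC 7/20 = 35.0%, outside 41.1–58.0% ✗; Tm = 64.9 + 41·(7 − 16.4)/20 = 45.6°C ✓ — fails.
P2 (22 nt, A=6 T=7 G=6 C=3): longest run = 2 ✓; 3' end AG has 1 G/C ✓; GC 9/22 = 40.9%, outside 41.1–58.0% ✗; Tm = 64.9 + 41·(9 − 16.4)/22 = 51.1°C ✓ — fails.
P3 (20 nt, A=4 T=10 G=2 C=4): longest run = 8, exceeds 4 ✗; 3' end TA has 0 G/C, need ≥1 ✗; GC 6/20 = 30.0%, outside 41.1–58.0% ✗; Tm = 64.9 + 41·(6 − 16.4)/20 = 43.6°C ✓ — fails.
P4 (20 nt, A=7 T=7 G=5 C=1): longest run = 5, exceeds 4 ✗; 3' end GA has 1 G/C ✓; GC 6/20 = 30.0%, outside 41.1–58.0% ✗; Tm = 64.9 + 41·(6 − 16.4)/20 = 43.6°C ✓ — fails.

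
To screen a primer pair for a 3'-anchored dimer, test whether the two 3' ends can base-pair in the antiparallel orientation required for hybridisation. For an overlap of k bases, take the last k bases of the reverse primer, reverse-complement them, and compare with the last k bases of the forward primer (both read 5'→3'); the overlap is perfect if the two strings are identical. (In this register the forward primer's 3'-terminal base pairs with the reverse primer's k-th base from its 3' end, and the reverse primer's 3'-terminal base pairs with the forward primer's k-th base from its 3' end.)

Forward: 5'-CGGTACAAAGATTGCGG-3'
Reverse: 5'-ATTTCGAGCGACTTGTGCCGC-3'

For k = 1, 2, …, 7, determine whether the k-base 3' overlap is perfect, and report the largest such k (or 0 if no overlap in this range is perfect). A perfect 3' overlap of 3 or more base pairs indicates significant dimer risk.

Last 7 bases (5'→3') — forward …ATTGCGG, reverse …GTGCCGC.
Reverse complement of the reverse primer's last 7 bases: GCGGCAC; its first k bases are the reverse complement of the reverse primer's last k bases, so a perfect k-base overlap needs the forward primer's last k bases to equal them.
Comparing (forward last k vs required): k=1: G vs G ✓; k=2: GG vs GC ✗; k=3: CGG vs GCG ✗; k=4: GCGG vs GCGG ✓; k=5: TGCGG vs GCGGC ✗; k=6: TTGCGG vs GCGGCA ✗; k=7: ATTGCGG vs GCGGCAC ✗.
Perfect overlaps at k = 1, 4; the largest is 4.

Longest perfect overlap: 4 complementary base pairs; significant dimer risk (threshold 3).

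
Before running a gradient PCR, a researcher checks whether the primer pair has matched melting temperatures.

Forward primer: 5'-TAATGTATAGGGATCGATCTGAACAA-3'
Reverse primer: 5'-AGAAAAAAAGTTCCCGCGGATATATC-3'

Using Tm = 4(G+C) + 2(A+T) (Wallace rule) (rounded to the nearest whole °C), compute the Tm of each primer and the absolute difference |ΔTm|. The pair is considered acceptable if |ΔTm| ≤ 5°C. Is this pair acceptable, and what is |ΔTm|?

Forward: A=10 T=7 G=6 C=3 → Tm = 2·17 + 4·9 = 70°C.
Reverse: A=11 T=5 G=5 C=5 → Tm = 2·16 + 4·10 = 72°C.
|ΔTm| = |70 − 72| = 2°C, ≤ 5°C.

|ΔTm| = 2°C; the pair is acceptable.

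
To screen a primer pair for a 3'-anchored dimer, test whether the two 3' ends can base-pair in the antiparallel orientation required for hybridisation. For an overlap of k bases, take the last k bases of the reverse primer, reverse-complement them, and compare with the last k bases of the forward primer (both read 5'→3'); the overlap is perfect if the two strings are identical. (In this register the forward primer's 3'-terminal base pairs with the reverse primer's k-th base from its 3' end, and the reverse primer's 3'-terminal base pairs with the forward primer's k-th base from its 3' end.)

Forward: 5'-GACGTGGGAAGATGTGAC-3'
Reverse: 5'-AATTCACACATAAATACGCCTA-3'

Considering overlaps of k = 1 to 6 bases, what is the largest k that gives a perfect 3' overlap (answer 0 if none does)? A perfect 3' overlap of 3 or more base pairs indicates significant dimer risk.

Longest perfect overlap: 0 complementary base pairs; below the dimer-risk threshold (threshold 3).

Last 6 bases (5'→3') — forward …TGTGAC, reverse …CGCCTA.
Reverse complement of the reverse primer's last 6 bases: TAGGCG; its first k bases are the reverse complement of the reverse primer's last k bases, so a perfect k-base overlap needs the forward primer's last k bases to equal them.
Comparing (forward last k vs required): k=1: C vs T ✗; k=2: AC vs TA ✗; k=3: GAC vs TAG ✗; k=4: TGAC vs TAGG ✗; k=5: GTGAC vs TAGGC ✗; k=6: TGTGAC vs TAGGCG ✗.
No overlap length from 1 to 6 is perfect, so the longest perfect 3' overlap is 0.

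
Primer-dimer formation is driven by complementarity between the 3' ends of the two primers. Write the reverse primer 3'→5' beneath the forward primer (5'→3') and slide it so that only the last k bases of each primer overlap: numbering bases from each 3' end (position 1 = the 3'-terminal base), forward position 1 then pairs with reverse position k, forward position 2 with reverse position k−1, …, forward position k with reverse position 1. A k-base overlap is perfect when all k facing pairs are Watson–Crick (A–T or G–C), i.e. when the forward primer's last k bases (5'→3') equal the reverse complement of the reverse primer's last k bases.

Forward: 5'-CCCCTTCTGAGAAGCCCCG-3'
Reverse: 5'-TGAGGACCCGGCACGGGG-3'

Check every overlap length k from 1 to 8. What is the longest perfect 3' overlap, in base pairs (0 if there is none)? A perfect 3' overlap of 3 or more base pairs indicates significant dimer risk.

Last 8 bases (5'→3') — forward …AAGCCCCG, reverse …GCACGGGG.
Reverse complement of the reverse primer's last 8 bases: CCCCGTGC; its first k bases are the reverse complement of the reverse primer's last k bases, so a perfect k-base overlap needs the forward primer's last k bases to equal them.
Comparing (forward last k vs required): k=1: G vs C ✗; k=2: CG vs CC ✗; k=3: CCG vs CCC ✗; k=4: CCCG vs CCCC ✗; k=5: CCCCG vs CCCCG ✓; k=6: GCCCCG vs CCCCGT ✗; k=7: AGCCCCG vs CCCCGTG ✗; k=8: AAGCCCCG vs CCCCGTGC ✗.
Only k = 5 is perfect, so the longest perfect 3' overlap is 5.

Longest perfect overlap: 5 complementary base pairs; significant dimer risk (threshold 3).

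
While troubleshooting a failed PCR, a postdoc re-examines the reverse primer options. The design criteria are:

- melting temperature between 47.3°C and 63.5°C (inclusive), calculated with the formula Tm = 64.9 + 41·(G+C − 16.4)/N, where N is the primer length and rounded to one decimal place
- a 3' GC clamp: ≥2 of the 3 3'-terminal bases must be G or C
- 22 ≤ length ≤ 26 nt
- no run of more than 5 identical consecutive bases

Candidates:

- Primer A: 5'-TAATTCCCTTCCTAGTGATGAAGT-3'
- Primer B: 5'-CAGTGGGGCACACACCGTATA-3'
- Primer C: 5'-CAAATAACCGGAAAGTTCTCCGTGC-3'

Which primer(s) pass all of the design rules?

Primer A (24 nt, A=6 T=9 G=4 C=5): Tm = 64.9 + 41·(9 − 16.4)/24 = 52.3°C ✓; 3' end AGT has 1 G/C, need ≥2 ✗; length 24 ✓; longest run = 3 ✓ — fails.
Primer B (21 nt, A=6 T=3 G=6 C=6): Tm = 64.9 + 41·(12 − 16.4)/21 = 56.3°C ✓; 3' end ATA has 0 G/C, need ≥2 ✗; length 21, outside 22–26 ✗; longest run = 4 ✓ — fails.
Primer C (25 nt, A=8 T=5 G=5 C=7): Tm = 64.9 + 41·(12 − 16.4)/25 = 57.7°C ✓; 3' end TGC has 2 G/C ✓; length 25 ✓; longest run = 3 ✓ — passes.

Primer C only.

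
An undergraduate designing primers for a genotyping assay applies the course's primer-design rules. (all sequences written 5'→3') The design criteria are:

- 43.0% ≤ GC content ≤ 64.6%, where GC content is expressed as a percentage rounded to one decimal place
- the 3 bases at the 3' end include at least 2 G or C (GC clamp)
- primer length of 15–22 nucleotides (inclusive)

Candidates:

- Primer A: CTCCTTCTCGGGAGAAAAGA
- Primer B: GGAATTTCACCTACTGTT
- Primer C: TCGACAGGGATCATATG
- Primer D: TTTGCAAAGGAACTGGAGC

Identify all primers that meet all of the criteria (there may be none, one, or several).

Primer D only.

Primer A (20 nt, A=6 T=4 G=5 C=5): GC 10/20 = 50.0% ✓; 3' end AGA has 1 G/C, need ≥2 ✗; length 20 ✓ — fails.
Primer B (18 nt, A=4 T=7 G=3 C=4): GC 7/18 = 38.9%, outside 43.0–64.6% ✗; 3' end GTT has 1 G/C, need ≥2 ✗; length 18 ✓ — fails.
Primer C (17 nt, A=5 T=4 G=5 C=3): GC 8/17 = 47.1% ✓; 3' end ATG has 1 G/C, need ≥2 ✗; length 17 ✓ — fails.
Primer D (19 nt, A=6 T=4 G=6 C=3): GC 9/19 = 47.4% ✓; 3' end AGC has 2 G/C ✓; length 19 ✓ — passes.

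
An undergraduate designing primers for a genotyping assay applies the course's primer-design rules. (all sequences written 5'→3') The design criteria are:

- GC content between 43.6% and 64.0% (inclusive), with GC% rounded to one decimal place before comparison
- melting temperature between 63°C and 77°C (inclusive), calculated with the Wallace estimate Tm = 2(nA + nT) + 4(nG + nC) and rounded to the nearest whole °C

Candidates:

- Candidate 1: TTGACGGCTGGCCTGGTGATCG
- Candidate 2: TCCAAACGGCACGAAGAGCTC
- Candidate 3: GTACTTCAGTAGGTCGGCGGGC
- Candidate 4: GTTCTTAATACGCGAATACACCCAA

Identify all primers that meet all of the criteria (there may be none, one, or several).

Candidate 1 (22 nt, A=2 T=6 G=9 C=5): GC 14/22 = 63.6% ✓; Tm = 2·8 + 4·14 = 72°C ✓ — passes.
Candidate 2 (21 nt, A=7 T=2 G=5 C=7): GC 12/21 = 57.1% ✓; Tm = 2·9 + 4·12 = 66°C ✓ — passes.
Candidate 3 (22 nt, A=3 T=5 G=9 C=5): GC 14/22 = 63.6% ✓; Tm = 2·8 + 4·14 = 72°C ✓ — passes.
Candidate 4 (25 nt, A=9 T=6 G=3 C=7): GC 10/25 = 40.0%, outside 43.6–64.0% ✗; Tm = 2·15 + 4·10 = 70°C ✓ — fails.

Candidate 1, Candidate 2 and Candidate 3.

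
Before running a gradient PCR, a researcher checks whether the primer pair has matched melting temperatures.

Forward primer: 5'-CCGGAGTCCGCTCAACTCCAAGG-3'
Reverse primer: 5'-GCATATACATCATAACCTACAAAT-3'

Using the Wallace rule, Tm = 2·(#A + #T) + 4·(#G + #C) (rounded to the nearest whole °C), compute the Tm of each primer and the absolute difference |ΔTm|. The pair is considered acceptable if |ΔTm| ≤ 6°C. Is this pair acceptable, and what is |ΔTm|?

Forward: A=5 T=3 G=6 C=9 → Tm = 2·8 + 4·15 = 76°C.
Reverse: A=11 T=6 G=1 C=6 → Tm = 2·17 + 4·7 = 62°C.
|ΔTm| = |76 − 62| = 14°C, > 6°C.

|ΔTm| = 14°C; the pair is not acceptable.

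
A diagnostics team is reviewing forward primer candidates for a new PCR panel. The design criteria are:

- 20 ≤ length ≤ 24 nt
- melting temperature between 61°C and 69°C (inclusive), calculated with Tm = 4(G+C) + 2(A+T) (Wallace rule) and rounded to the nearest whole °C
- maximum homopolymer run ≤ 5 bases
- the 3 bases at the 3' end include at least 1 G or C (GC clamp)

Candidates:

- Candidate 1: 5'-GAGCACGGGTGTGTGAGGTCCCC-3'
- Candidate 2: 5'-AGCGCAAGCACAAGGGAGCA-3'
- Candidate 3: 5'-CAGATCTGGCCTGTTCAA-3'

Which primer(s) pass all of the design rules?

Candidate 1 (23 nt, A=3 T=4 G=10 C=6): length 23 ✓; Tm = 2·7 + 4·16 = 78°C, outside 61–69°C ✗; longest run = 4 ✓; 3' end CCC has 3 G/C ✓ — fails.
Candidate 2 (20 nt, A=8 T=0 G=7 C=5): length 20 ✓; Tm = 2·8 + 4·12 = 64°C ✓; longest run = 3 ✓; 3' end GCA has 2 G/C ✓ — passes.
Candidate 3 (18 nt, A=4 T=5 G=4 C=5): length 18, outside 20–24 ✗; Tm = 2·9 + 4·9 = 54°C, outside 61–69°C ✗; longest run = 2 ✓; 3' end CAA has 1 G/C ✓ — fails.

Candidate 2 only.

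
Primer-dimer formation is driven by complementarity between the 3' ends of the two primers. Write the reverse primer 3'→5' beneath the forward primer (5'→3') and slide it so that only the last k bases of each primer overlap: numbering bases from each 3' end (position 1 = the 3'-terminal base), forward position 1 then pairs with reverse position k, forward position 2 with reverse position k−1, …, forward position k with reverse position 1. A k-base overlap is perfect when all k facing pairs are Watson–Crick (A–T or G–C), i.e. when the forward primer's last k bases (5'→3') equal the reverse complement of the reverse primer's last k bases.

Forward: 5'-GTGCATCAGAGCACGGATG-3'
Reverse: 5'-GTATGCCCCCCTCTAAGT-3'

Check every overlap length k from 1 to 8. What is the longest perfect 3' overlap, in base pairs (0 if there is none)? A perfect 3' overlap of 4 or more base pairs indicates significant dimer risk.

Last 8 bases (5'→3') — forward …CACGGATG, reverse …CTCTAAGT.
Reverse complement of the reverse primer's last 8 bases: ACTTAGAG; its first k bases are the reverse complement of the reverse primer's last k bases, so a perfect k-base overlap needs the forward primer's last k bases to equal them.
Comparing (forward last k vs required): k=1: G vs A ✗; k=2: TG vs AC ✗; k=3: ATG vs ACT ✗; k=4: GATG vs ACTT ✗; k=5: GGATG vs ACTTA ✗; k=6: CGGATG vs ACTTAG ✗; k=7: ACGGATG vs ACTTAGA ✗; k=8: CACGGATG vs ACTTAGAG ✗.
No overlap length from 1 to 8 is perfect, so the longest perfect 3' overlap is 0.

Longest perfect overlap: 0 complementary base pairs; below the dimer-risk threshold (threshold 4).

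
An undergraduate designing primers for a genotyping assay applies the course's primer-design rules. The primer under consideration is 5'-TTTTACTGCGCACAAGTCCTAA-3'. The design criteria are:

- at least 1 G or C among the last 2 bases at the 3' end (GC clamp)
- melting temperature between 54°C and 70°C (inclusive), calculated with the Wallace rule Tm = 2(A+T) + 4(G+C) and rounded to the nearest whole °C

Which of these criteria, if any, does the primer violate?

Fails: GC clamp.

Base counts: A=6, T=7, G=3, C=6 (length 22).
GC clamp: 3' end AA has 0 G/C, need ≥1 ✗
Tm: Tm = 2·13 + 4·9 = 62°C ✓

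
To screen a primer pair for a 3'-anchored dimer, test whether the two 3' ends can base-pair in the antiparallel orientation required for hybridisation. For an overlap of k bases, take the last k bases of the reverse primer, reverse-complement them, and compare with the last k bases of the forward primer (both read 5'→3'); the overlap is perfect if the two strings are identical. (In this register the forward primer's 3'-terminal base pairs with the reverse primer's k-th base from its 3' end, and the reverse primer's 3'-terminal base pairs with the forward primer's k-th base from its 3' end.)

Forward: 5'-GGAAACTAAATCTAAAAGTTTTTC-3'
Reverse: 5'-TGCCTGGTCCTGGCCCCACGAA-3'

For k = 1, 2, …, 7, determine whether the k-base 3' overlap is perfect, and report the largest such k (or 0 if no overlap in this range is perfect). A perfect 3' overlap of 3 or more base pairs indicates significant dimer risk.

Longest perfect overlap: 3 complementary base pairs; significant dimer risk (threshold 3).

Last 7 bases (5'→3') — forward …GTTTTTC, reverse …CCACGAA.
Reverse complement of the reverse primer's last 7 bases: TTCGTGG; its first k bases are the reverse complement of the reverse primer's last k bases, so a perfect k-base overlap needs the forward primer's last k bases to equal them.
Comparing (forward last k vs required): k=1: C vs T ✗; k=2: TC vs TT ✗; k=3: TTC vs TTC ✓; k=4: TTTC vs TTCG ✗; k=5: TTTTC vs TTCGT ✗; k=6: TTTTTC vs TTCGTG ✗; k=7: GTTTTTC vs TTCGTGG ✗.
Only k = 3 is perfect, so the longest perfect 3' overlap is 3.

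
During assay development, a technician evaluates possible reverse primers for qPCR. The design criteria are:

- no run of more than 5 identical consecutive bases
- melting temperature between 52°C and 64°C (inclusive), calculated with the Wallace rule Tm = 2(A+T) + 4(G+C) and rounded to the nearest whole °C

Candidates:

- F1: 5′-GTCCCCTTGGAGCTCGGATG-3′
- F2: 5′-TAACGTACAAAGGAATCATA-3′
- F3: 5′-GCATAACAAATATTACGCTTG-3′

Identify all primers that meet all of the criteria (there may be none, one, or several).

F2 and F3.

F1 (20 nt, A=2 T=5 G=7 C=6): longest run = 4 ✓; Tm = 2·7 + 4·13 = 66°C, outside 52–64°C ✗ — fails.
F2 (20 nt, A=10 T=4 G=3 C=3): longest run = 3 ✓; Tm = 2·14 + 4·6 = 52°C ✓ — passes.
F3 (21 nt, A=8 T=6 G=3 C=4): longest run = 3 ✓; Tm = 2·14 + 4·7 = 56°C ✓ — passes.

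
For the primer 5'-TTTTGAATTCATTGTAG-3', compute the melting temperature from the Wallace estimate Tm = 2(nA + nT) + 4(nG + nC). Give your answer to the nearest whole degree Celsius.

42°C

Base counts: A=4, T=9, G=3, C=1 (length 17).
Tm = 2·(4+9) + 4·(3+1) = 2·13 + 4·4 = 26 + 16 = 42°C.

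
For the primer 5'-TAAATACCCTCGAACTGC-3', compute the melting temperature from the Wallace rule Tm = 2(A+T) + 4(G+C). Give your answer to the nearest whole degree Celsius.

Base counts: A=6, T=4, G=2, C=6 (length 18).
Tm = 2·(6+4) + 4·(2+6) = 2·10 + 4·8 = 20 + 32 = 52°C.

52°C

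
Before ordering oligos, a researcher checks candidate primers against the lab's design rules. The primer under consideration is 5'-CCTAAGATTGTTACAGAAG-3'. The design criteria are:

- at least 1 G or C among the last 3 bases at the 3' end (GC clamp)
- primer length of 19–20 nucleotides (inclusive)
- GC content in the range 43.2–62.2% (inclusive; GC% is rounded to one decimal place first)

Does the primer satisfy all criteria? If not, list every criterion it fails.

Fails: GC content.

Base counts: A=7, T=5, G=4, C=3 (length 19).
GC clamp: 3' end AAG has 1 G/C ✓
length: length 19 ✓
GC content: GC 7/19 = 36.8%, outside 43.2–62.2% ✗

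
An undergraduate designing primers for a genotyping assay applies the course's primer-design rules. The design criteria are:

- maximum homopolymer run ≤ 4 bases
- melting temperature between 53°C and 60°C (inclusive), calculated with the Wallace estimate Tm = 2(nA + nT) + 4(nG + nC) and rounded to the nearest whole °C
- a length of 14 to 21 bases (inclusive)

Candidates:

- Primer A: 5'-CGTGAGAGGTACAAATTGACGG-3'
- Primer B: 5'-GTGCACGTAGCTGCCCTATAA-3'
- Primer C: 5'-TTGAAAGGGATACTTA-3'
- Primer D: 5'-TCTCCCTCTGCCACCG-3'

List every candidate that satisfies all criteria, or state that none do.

Primer A (22 nt, A=7 T=4 G=8 C=3): longest run = 3 ✓; Tm = 2·11 + 4·11 = 66°C, outside 53–60°C ✗; length 22, outside 14–21 ✗ — fails.
Primer B (21 nt, A=5 T=5 G=5 C=6): longest run = 3 ✓; Tm = 2·10 + 4·11 = 64°C, outside 53–60°C ✗; length 21 ✓ — fails.
Primer C (16 nt, A=6 T=5 G=4 C=1): longest run = 3 ✓; Tm = 2·11 + 4·5 = 42°C, outside 53–60°C ✗; length 16 ✓ — fails.
Primer D (16 nt, A=1 T=4 G=2 C=9): longest run = 3 ✓; Tm = 2·5 + 4·11 = 54°C ✓; length 16 ✓ — passes.

Primer D only.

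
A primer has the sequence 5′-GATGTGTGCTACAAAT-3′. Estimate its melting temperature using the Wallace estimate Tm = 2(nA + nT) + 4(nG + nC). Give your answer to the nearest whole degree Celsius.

44°C

Base counts: A=5, T=5, G=4, C=2 (length 16).
Tm = 2·(5+5) + 4·(4+2) = 2·10 + 4·6 = 20 + 24 = 44°C.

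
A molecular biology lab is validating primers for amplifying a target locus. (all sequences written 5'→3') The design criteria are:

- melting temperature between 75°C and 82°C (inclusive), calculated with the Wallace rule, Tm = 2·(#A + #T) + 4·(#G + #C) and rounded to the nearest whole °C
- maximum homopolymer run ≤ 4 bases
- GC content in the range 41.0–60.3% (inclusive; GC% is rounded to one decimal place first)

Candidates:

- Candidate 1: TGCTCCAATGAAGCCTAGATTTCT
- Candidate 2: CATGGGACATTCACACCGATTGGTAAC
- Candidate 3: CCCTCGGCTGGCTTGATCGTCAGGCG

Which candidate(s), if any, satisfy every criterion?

Candidate 1 (24 nt, A=6 T=8 G=4 C=6): Tm = 2·14 + 4·10 = 68°C, outside 75–82°C ✗; longest run = 3 ✓; GC 10/24 = 41.7% ✓ — fails.
Candidate 2 (27 nt, A=8 T=6 G=6 C=7): Tm = 2·14 + 4·13 = 80°C ✓; longest run = 3 ✓; GC 13/27 = 48.1% ✓ — passes.
Candidate 3 (26 nt, A=2 T=6 G=9 C=9): Tm = 2·8 + 4·18 = 88°C, outside 75–82°C ✗; longest run = 3 ✓; GC 18/26 = 69.2%, outside 41.0–60.3% ✗ — fails.

Candidate 2 only.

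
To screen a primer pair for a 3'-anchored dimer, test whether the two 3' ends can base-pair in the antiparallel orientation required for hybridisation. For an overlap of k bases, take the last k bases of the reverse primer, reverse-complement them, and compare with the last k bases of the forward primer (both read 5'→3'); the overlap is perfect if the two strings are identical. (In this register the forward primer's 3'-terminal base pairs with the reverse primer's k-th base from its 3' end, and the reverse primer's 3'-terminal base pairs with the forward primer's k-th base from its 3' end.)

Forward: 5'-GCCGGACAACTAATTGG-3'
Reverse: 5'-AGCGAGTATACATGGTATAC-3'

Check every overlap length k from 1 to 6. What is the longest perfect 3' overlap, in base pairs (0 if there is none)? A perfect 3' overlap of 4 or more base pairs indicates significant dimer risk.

Last 6 bases (5'→3') — forward …AATTGG, reverse …GTATAC.
Reverse complement of the reverse primer's last 6 bases: GTATAC; its first k bases are the reverse complement of the reverse primer's last k bases, so a perfect k-base overlap needs the forward primer's last k bases to equal them.
Comparing (forward last k vs required): k=1: G vs G ✓; k=2: GG vs GT ✗; k=3: TGG vs GTA ✗; k=4: TTGG vs GTAT ✗; k=5: ATTGG vs GTATA ✗; k=6: AATTGG vs GTATAC ✗.
Only k = 1 is perfect, so the longest perfect 3' overlap is 1.

Longest perfect overlap: 1 complementary base pair; below the dimer-risk threshold (threshold 4).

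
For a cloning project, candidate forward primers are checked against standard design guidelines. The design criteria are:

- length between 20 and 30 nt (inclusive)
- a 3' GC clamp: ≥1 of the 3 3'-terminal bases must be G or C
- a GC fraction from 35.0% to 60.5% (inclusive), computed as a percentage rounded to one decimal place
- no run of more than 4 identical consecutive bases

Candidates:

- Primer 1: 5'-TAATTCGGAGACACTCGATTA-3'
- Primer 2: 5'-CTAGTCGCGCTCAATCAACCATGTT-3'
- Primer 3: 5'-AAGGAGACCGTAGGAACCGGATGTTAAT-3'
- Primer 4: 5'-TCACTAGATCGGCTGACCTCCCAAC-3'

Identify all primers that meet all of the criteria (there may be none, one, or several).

Primer 2 and Primer 4.

Primer 1 (21 nt, A=7 T=6 G=4 C=4): length 21 ✓; 3' end TTA has 0 G/C, need ≥1 ✗; GC 8/21 = 38.1% ✓; longest run = 2 ✓ — fails.
Primer 2 (25 nt, A=6 T=7 G=4 C=8): length 25 ✓; 3' end GTT has 1 G/C ✓; GC 12/25 = 48.0% ✓; longest run = 2 ✓ — passes.
Primer 3 (28 nt, A=10 T=5 G=9 C=4): length 28 ✓; 3' end AAT has 0 G/C, need ≥1 ✗; GC 13/28 = 46.4% ✓; longest run = 2 ✓ — fails.
Primer 4 (25 nt, A=6 T=5 G=4 C=10): length 25 ✓; 3' end AAC has 1 G/C ✓; GC 14/25 = 56.0% ✓; longest run = 3 ✓ — passes.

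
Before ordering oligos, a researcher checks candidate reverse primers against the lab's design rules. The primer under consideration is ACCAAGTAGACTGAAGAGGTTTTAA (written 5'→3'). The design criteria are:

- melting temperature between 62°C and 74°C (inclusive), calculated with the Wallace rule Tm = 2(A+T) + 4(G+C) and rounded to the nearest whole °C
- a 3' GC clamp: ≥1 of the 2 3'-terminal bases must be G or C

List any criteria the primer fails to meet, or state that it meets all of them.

Fails: GC clamp.

Base counts: A=10, T=6, G=6, C=3 (length 25).
Tm: Tm = 2·16 + 4·9 = 68°C ✓
GC clamp: 3' end AA has 0 G/C, need ≥1 ✗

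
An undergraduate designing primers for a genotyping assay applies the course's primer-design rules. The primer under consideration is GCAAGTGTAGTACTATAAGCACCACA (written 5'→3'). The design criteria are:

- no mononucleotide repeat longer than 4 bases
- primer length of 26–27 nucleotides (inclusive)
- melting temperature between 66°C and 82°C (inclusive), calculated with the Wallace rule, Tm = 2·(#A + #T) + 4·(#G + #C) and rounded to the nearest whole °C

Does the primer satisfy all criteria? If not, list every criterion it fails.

Base counts: A=10, T=5, G=5, C=6 (length 26).
homopolymer run: longest run = 2 ✓
length: length 26 ✓
Tm: Tm = 2·15 + 4·11 = 74°C ✓

Meets all criteria.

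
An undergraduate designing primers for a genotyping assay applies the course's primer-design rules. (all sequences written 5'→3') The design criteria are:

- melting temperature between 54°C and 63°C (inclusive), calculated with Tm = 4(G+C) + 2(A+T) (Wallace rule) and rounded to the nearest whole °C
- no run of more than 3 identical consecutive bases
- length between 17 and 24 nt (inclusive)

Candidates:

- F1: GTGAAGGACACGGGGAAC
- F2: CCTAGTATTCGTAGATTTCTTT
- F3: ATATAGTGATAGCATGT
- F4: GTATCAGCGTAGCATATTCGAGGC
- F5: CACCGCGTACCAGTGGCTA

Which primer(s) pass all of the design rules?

F2 and F5.

F1 (18 nt, A=6 T=1 G=8 C=3): Tm = 2·7 + 4·11 = 58°C ✓; longest run = 4, exceeds 3 ✗; length 18 ✓ — fails.
F2 (22 nt, A=4 T=11 G=3 C=4): Tm = 2·15 + 4·7 = 58°C ✓; longest run = 3 ✓; length 22 ✓ — passes.
F3 (17 nt, A=6 T=6 G=4 C=1): Tm = 2·12 + 4·5 = 44°C, outside 54–63°C ✗; longest run = 1 ✓; length 17 ✓ — fails.
F4 (24 nt, A=6 T=6 G=7 C=5): Tm = 2·12 + 4·12 = 72°C, outside 54–63°C ✗; longest run = 2 ✓; length 24 ✓ — fails.
F5 (19 nt, A=4 T=3 G=5 C=7): Tm = 2·7 + 4·12 = 62°C ✓; longest run = 2 ✓; length 19 ✓ — passes.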